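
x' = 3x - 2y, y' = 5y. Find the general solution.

Coefficient matrix A = [[3, -2], [0, 5]].
Characteristic polynomial det(A - λI) = λ^2 - 8λ + 15 = 0.
Eigenvalues λ = 5, 3.
For λ=5: (A-λI) row 1 is [-2, -2], so an eigenvector is (-1, 1).
For λ=3: (A-λI) row 1 is [0, -2], so an eigenvector is (-1, 0).
General solution: c_1e^(5t)(-1,1) + c_2e^(3t)(-1,0).

x(t) = -c_1e^(5t) - c_2e^(3t), y(t) = c_1e^(5t)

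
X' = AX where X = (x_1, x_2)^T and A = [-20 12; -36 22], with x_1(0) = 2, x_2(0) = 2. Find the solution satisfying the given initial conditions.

Coefficient matrix A = [[-20, 12], [-36, 22]].
Characteristic polynomial det(A - λI) = λ^2 - 2λ - 8 = 0.
Eigenvalues λ = -2, 4.
For λ=-2: (A-λI) row 1 is [-18, 12], so an eigenvector is (2, 3).
For λ=4: (A-λI) row 1 is [-24, 12], so an eigenvector is (-1, -2).
General solution: c_1e^(-2t)(2,3) + c_2e^(4t)(-1,-2).
Applying x_1(0)=2, x_2(0)=2 gives c_1=2, c_2=2.

x_1(t) = -2e^(4t) + 4e^(-2t), x_2(t) = -4e^(4t) + 6e^(-2t)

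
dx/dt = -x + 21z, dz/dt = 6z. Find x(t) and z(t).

Coefficient matrix A = [[-1, 21], [0, 6]].
Characteristic polynomial det(A - λI) = λ^2 - 5λ - 6 = 0.
Eigenvalues λ = 6, -1.
For λ=6: (A-λI) row 1 is [-7, 21], so an eigenvector is (3, 1).
For λ=-1: (A-λI) row 1 is [0, 21], so an eigenvector is (1, 0).
General solution: C_1e^(6t)(3,1) + C_2e^(-t)(1,0).

x(t) = 3C_1e^(6t) + C_2e^(-t), z(t) = C_1e^(6t)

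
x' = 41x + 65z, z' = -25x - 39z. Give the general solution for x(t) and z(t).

Coefficient matrix A = [[41, 65], [-25, -39]].
Characteristic polynomial det(A - λI) = λ^2 - 2λ + 26 = 0.
Eigenvalues λ = 1 ± 5i (complex conjugate pair).
For λ=1+5i: an eigenvector is (-2,1) - i(-3,2) = (-2 + 3i, 1 - 2i).
A real fundamental pair from Re and Im of e^((1+5i)t)v: X_1 = e^(t)(cos(5t)·(-2,1) + sin(5t)·(-3,2)), X_2 = e^(t)(sin(5t)·(-2,1) - cos(5t)·(-3,2)).
General solution: c_1X_1 + c_2X_2.

x(t) = -3c_1e^(t)sin(5t) - 2c_1e^(t)cos(5t) - 2c_2e^(t)sin(5t) + 3c_2e^(t)cos(5t), z(t) = 2c_1e^(t)sin(5t) + c_1e^(t)cos(5t) + c_2e^(t)sin(5t) - 2c_2e^(t)cos(5t)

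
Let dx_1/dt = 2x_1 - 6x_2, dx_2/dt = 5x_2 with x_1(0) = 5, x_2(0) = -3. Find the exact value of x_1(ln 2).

A = [[2,-6],[0,5]]; eigenvalues λ = 5, 2.
Eigenvectors: (-2,1) for λ=5, (-1,0) for λ=2.
From the initial condition, c_1 = -3, c_2 = 1.
x_1(ln 2) = (-3)(2^5)(-2) + (1)(2^2)(-1) = 188.

188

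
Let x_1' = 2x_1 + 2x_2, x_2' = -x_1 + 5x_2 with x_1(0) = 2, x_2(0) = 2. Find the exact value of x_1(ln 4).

A = [[2,2],[-1,5]]; eigenvalues λ = 4, 3.
Eigenvectors: (-1,-1) for λ=4, (2,1) for λ=3.
From the initial condition, c_1 = -2, c_2 = 0.
x_1(ln 4) = (-2)(4^4)(-1) + (0)(4^3)(2) = 512.

512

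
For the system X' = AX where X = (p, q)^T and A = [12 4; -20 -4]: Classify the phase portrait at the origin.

A = [[12,4],[-20,-4]]; det(A-λI) = λ^2 - 8λ + 32.
λ = 4 ± 4i: positive real part.

unstable spiral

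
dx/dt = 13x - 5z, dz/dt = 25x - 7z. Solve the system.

Coefficient matrix A = [[13, -5], [25, -7]].
Characteristic polynomial det(A - λI) = λ^2 - 6λ + 34 = 0.
Eigenvalues λ = 3 ± 5i (complex conjugate pair).
For λ=3+5i: an eigenvector is (1,2) - i(0,1) = (1, 2 - i).
A real fundamental pair from Re and Im of e^((3+5i)t)v: X_1 = e^(3t)(cos(5t)·(1,2) + sin(5t)·(0,1)), X_2 = e^(3t)(sin(5t)·(1,2) - cos(5t)·(0,1)).
General solution: c_1X_1 + c_2X_2.

x(t) = c_1e^(3t)cos(5t) + c_2e^(3t)sin(5t), z(t) = c_1e^(3t)sin(5t) + 2c_1e^(3t)cos(5t) + 2c_2e^(3t)sin(5t) - c_2e^(3t)cos(5t)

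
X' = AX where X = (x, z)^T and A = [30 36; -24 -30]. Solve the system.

Coefficient matrix A = [[30, 36], [-24, -30]].
Characteristic polynomial det(A - λI) = λ^2 - 36 = 0.
Eigenvalues λ = 6, -6.
For λ=6: (A-λI) row 1 is [24, 36], so an eigenvector is (3, -2).
For λ=-6: (A-λI) row 1 is [36, 36], so an eigenvector is (-1, 1).
General solution: K_1e^(6t)(3,-2) + K_2e^(-6t)(-1,1).

x(t) = 3K_1e^(6t) - K_2e^(-6t), z(t) = -2K_1e^(6t) + K_2e^(-6t)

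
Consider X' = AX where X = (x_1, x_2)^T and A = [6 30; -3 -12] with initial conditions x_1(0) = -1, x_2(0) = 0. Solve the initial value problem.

x_1(t) = -3e^(-3t)sin(3t) - e^(-3t)cos(3t), x_2(t) = e^(-3t)sin(3t)

Coefficient matrix A = [[6, 30], [-3, -12]].
Characteristic polynomial det(A - λI) = λ^2 + 6λ + 18 = 0.
Eigenvalues λ = -3 ± 3i (complex conjugate pair).
For λ=-3+3i: an eigenvector is (1,0) - i(3,-1) = (1 - 3i, 0 + i).
A real fundamental pair from Re and Im of e^((-3+3i)t)v: X_1 = e^(-3t)(cos(3t)·(1,0) + sin(3t)·(3,-1)), X_2 = e^(-3t)(sin(3t)·(1,0) - cos(3t)·(3,-1)).
General solution: c_1X_1 + c_2X_2.
Applying x_1(0)=-1, x_2(0)=0 gives c_1=-1, c_2=0.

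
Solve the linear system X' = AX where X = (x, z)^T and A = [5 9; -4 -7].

x(t) = 3c_1e^(-t) + 3c_2te^(-t) + 2c_2e^(-t), z(t) = -2c_1e^(-t) - 2c_2te^(-t) - c_2e^(-t)

Coefficient matrix A = [[5, 9], [-4, -7]].
Characteristic polynomial det(A - λI) = λ^2 + 2λ + 1 = 0.
Single eigenvalue λ = -1 with algebraic multiplicity 2.
Eigenvector v = (3,-2); generalized eigenvector w with (A-λI)w=v is (2,-1).
General solution: e^(-t)[c_1·v + c_2·(t·v + w)].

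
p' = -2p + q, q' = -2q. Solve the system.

Coefficient matrix A = [[-2, 1], [0, -2]].
Characteristic polynomial det(A - λI) = λ^2 + 4λ + 4 = 0.
Single eigenvalue λ = -2 with algebraic multiplicity 2.
Eigenvector v = (1,0); generalized eigenvector w with (A-λI)w=v is (2,1).
General solution: e^(-2t)[c_1·v + c_2·(t·v + w)].

p(t) = c_1e^(-2t) + c_2te^(-2t) + 2c_2e^(-2t), q(t) = c_2e^(-2t)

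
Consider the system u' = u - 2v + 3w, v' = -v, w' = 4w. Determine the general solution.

Coefficient matrix A = [[1, -2, 3], [0, -1, 0], [0, 0, 4]].
det(A - λI) = 0 gives eigenvalues λ = 1, -1, 4.
For λ=1: eigenvector (-1,0,0).
For λ=-1: eigenvector (1,1,0).
For λ=4: eigenvector (1,0,1).
General solution: C_1e^(t)(-1,0,0) + C_2e^(-t)(1,1,0) + C_3e^(4t)(1,0,1).

u(t) = -C_1e^(t) + C_2e^(-t) + C_3e^(4t), v(t) = C_2e^(-t), w(t) = C_3e^(4t)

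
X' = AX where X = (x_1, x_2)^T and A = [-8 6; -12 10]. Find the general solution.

x_1(t) = c_1e^(4t) - c_2e^(-2t), x_2(t) = 2c_1e^(4t) - c_2e^(-2t)

Coefficient matrix A = [[-8, 6], [-12, 10]].
Characteristic polynomial det(A - λI) = λ^2 - 2λ - 8 = 0.
Eigenvalues λ = 4, -2.
For λ=4: (A-λI) row 1 is [-12, 6], so an eigenvector is (1, 2).
For λ=-2: (A-λI) row 1 is [-6, 6], so an eigenvector is (-1, -1).
General solution: c_1e^(4t)(1,2) + c_2e^(-2t)(-1,-1).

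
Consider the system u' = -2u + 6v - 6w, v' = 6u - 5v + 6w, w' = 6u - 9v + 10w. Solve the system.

u(t) = -K_1e^(4t) + K_3e^(-2t), v(t) = K_2e^(t) - 2K_3e^(-2t), w(t) = K_1e^(4t) + K_2e^(t) - 2K_3e^(-2t)

Coefficient matrix A = [[-2, 6, -6], [6, -5, 6], [6, -9, 10]].
det(A - λI) = 0 gives eigenvalues λ = 4, 1, -2.
For λ=4: eigenvector (-1,0,1).
For λ=1: eigenvector (0,1,1).
For λ=-2: eigenvector (1,-2,-2).
General solution: K_1e^(4t)(-1,0,1) + K_2e^(t)(0,1,1) + K_3e^(-2t)(1,-2,-2).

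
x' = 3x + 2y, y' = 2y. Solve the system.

Coefficient matrix A = [[3, 2], [0, 2]].
Characteristic polynomial det(A - λI) = λ^2 - 5λ + 6 = 0.
Eigenvalues λ = 2, 3.
For λ=2: (A-λI) row 1 is [1, 2], so an eigenvector is (-2, 1).
For λ=3: (A-λI) row 1 is [0, 2], so an eigenvector is (1, 0).
General solution: c_1e^(2t)(-2,1) + c_2e^(3t)(1,0).

x(t) = -2c_1e^(2t) + c_2e^(3t), y(t) = c_1e^(2t)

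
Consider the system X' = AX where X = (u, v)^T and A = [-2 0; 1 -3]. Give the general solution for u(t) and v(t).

Coefficient matrix A = [[-2, 0], [1, -3]].
Characteristic polynomial det(A - λI) = λ^2 + 5λ + 6 = 0.
Eigenvalues λ = -3, -2.
For λ=-3: (A-λI) row 1 is [1, 0], so an eigenvector is (0, -1).
For λ=-2: (A-λI) row 2 is [1, -1], so an eigenvector is (1, 1).
General solution: c_1e^(-3t)(0,-1) + c_2e^(-2t)(1,1).

u(t) = c_2e^(-2t), v(t) = -c_1e^(-3t) + c_2e^(-2t)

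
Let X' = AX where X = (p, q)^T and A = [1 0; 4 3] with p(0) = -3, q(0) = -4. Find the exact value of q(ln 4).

-616

A = [[1,0],[4,3]]; eigenvalues λ = 3, 1.
Eigenvectors: (0,-1) for λ=3, (-1,2) for λ=1.
From the initial condition, c_1 = 10, c_2 = 3.
q(ln 4) = (10)(4^3)(-1) + (3)(4^1)(2) = -616.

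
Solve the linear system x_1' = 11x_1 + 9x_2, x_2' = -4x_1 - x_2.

Coefficient matrix A = [[11, 9], [-4, -1]].
Characteristic polynomial det(A - λI) = λ^2 - 10λ + 25 = 0.
Single eigenvalue λ = 5 with algebraic multiplicity 2.
Eigenvector v = (-3,2); generalized eigenvector w with (A-λI)w=v is (-2,1).
General solution: e^(5t)[C_1·v + C_2·(t·v + w)].

x_1(t) = -3C_1e^(5t) - 3C_2te^(5t) - 2C_2e^(5t), x_2(t) = 2C_1e^(5t) + 2C_2te^(5t) + C_2e^(5t)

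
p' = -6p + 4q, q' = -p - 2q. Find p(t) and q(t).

p(t) = -2C_1e^(-4t) - 2C_2te^(-4t) - 3C_2e^(-4t), q(t) = -C_1e^(-4t) - C_2te^(-4t) - 2C_2e^(-4t)

Coefficient matrix A = [[-6, 4], [-1, -2]].
Characteristic polynomial det(A - λI) = λ^2 + 8λ + 16 = 0.
Single eigenvalue λ = -4 with algebraic multiplicity 2.
Eigenvector v = (-2,-1); generalized eigenvector w with (A-λI)w=v is (-3,-2).
General solution: e^(-4t)[C_1·v + C_2·(t·v + w)].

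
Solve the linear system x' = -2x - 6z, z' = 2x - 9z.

Coefficient matrix A = [[-2, -6], [2, -9]].
Characteristic polynomial det(A - λI) = λ^2 + 11λ + 30 = 0.
Eigenvalues λ = -5, -6.
For λ=-5: (A-λI) row 1 is [3, -6], so an eigenvector is (-2, -1).
For λ=-6: (A-λI) row 1 is [4, -6], so an eigenvector is (3, 2).
General solution: c_1e^(-5t)(-2,-1) + c_2e^(-6t)(3,2).

x(t) = -2c_1e^(-5t) + 3c_2e^(-6t), z(t) = -c_1e^(-5t) + 2c_2e^(-6t)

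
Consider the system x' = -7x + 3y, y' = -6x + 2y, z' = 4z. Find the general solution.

x(t) = -K_1e^(-t) + K_2e^(-4t), y(t) = -2K_1e^(-t) + K_2e^(-4t), z(t) = K_3e^(4t)

Coefficient matrix A = [[-7, 3, 0], [-6, 2, 0], [0, 0, 4]].
det(A - λI) = 0 gives eigenvalues λ = -1, -4, 4.
For λ=-1: eigenvector (-1,-2,0).
For λ=-4: eigenvector (1,1,0).
For λ=4: eigenvector (0,0,1).
General solution: K_1e^(-t)(-1,-2,0) + K_2e^(-4t)(1,1,0) + K_3e^(4t)(0,0,1).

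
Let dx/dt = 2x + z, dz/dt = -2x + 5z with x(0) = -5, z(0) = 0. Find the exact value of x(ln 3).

A = [[2,1],[-2,5]]; eigenvalues λ = 4, 3.
Eigenvectors: (-1,-2) for λ=4, (-1,-1) for λ=3.
From the initial condition, c_1 = -5, c_2 = 10.
x(ln 3) = (-5)(3^4)(-1) + (10)(3^3)(-1) = 135.

135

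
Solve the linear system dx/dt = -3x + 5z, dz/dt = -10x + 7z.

Coefficient matrix A = [[-3, 5], [-10, 7]].
Characteristic polynomial det(A - λI) = λ^2 - 4λ + 29 = 0.
Eigenvalues λ = 2 ± 5i (complex conjugate pair).
For λ=2+5i: an eigenvector is (1,1) - i(0,-1) = (1, 1 + i).
A real fundamental pair from Re and Im of e^((2+5i)t)v: X_1 = e^(2t)(cos(5t)·(1,1) + sin(5t)·(0,-1)), X_2 = e^(2t)(sin(5t)·(1,1) - cos(5t)·(0,-1)).
General solution: K_1X_1 + K_2X_2.

x(t) = K_1e^(2t)cos(5t) + K_2e^(2t)sin(5t), z(t) = -K_1e^(2t)sin(5t) + K_1e^(2t)cos(5t) + K_2e^(2t)sin(5t) + K_2e^(2t)cos(5t)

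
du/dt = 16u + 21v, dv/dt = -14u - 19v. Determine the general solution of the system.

Coefficient matrix A = [[16, 21], [-14, -19]].
Characteristic polynomial det(A - λI) = λ^2 + 3λ - 10 = 0.
Eigenvalues λ = -5, 2.
For λ=-5: (A-λI) row 1 is [21, 21], so an eigenvector is (-1, 1).
For λ=2: (A-λI) row 1 is [14, 21], so an eigenvector is (-3, 2).
General solution: c_1e^(-5t)(-1,1) + c_2e^(2t)(-3,2).

u(t) = -c_1e^(-5t) - 3c_2e^(2t), v(t) = c_1e^(-5t) + 2c_2e^(2t)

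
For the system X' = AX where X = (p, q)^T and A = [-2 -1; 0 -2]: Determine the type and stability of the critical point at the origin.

A = [[-2,-1],[0,-2]]; det(A-λI) = λ^2 + 4λ + 4.
repeated λ = -2 with a single eigenvector.

stable improper node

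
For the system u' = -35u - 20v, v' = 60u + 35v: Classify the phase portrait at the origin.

saddle

A = [[-35,-20],[60,35]]; det(A-λI) = λ^2 - 25.
λ = -5, 5: opposite signs.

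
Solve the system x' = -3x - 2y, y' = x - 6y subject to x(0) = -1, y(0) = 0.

Coefficient matrix A = [[-3, -2], [1, -6]].
Characteristic polynomial det(A - λI) = λ^2 + 9λ + 20 = 0.
Eigenvalues λ = -5, -4.
For λ=-5: (A-λI) row 1 is [2, -2], so an eigenvector is (1, 1).
For λ=-4: (A-λI) row 1 is [1, -2], so an eigenvector is (-2, -1).
General solution: K_1e^(-5t)(1,1) + K_2e^(-4t)(-2,-1).
Applying x(0)=-1, y(0)=0 gives K_1=1, K_2=1.

x(t) = -2e^(-4t) + e^(-5t), y(t) = -e^(-4t) + e^(-5t)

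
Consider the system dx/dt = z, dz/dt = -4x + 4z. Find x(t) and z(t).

x(t) = -C_1e^(2t) - C_2te^(2t) + C_2e^(2t), z(t) = -2C_1e^(2t) - 2C_2te^(2t) + C_2e^(2t)

Coefficient matrix A = [[0, 1], [-4, 4]].
Characteristic polynomial det(A - λI) = λ^2 - 4λ + 4 = 0.
Single eigenvalue λ = 2 with algebraic multiplicity 2.
Eigenvector v = (-1,-2); generalized eigenvector w with (A-λI)w=v is (1,1).
General solution: e^(2t)[C_1·v + C_2·(t·v + w)].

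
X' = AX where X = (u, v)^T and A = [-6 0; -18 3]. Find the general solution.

u(t) = C_1e^(-6t), v(t) = 2C_1e^(-6t) + C_2e^(3t)

Coefficient matrix A = [[-6, 0], [-18, 3]].
Characteristic polynomial det(A - λI) = λ^2 + 3λ - 18 = 0.
Eigenvalues λ = -6, 3.
For λ=-6: (A-λI) row 2 is [-18, 9], so an eigenvector is (1, 2).
For λ=3: (A-λI) row 1 is [-9, 0], so an eigenvector is (0, 1).
General solution: C_1e^(-6t)(1,2) + C_2e^(3t)(0,1).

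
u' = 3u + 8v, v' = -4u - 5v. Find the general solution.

u(t) = -K_1e^(-t)sin(4t) + K_1e^(-t)cos(4t) + K_2e^(-t)sin(4t) + K_2e^(-t)cos(4t), v(t) = -K_1e^(-t)cos(4t) - K_2e^(-t)sin(4t)

Coefficient matrix A = [[3, 8], [-4, -5]].
Characteristic polynomial det(A - λI) = λ^2 + 2λ + 17 = 0.
Eigenvalues λ = -1 ± 4i (complex conjugate pair).
For λ=-1+4i: an eigenvector is (1,-1) - i(-1,0) = (1 + i, -1).
A real fundamental pair from Re and Im of e^((-1+4i)t)v: X_1 = e^(-t)(cos(4t)·(1,-1) + sin(4t)·(-1,0)), X_2 = e^(-t)(sin(4t)·(1,-1) - cos(4t)·(-1,0)).
General solution: K_1X_1 + K_2X_2.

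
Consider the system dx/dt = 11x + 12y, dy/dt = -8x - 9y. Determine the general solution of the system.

x(t) = C_1e^(-t) + 3C_2e^(3t), y(t) = -C_1e^(-t) - 2C_2e^(3t)

Coefficient matrix A = [[11, 12], [-8, -9]].
Characteristic polynomial det(A - λI) = λ^2 - 2λ - 3 = 0.
Eigenvalues λ = -1, 3.
For λ=-1: (A-λI) row 1 is [12, 12], so an eigenvector is (1, -1).
For λ=3: (A-λI) row 1 is [8, 12], so an eigenvector is (3, -2).
General solution: C_1e^(-t)(1,-1) + C_2e^(3t)(3,-2).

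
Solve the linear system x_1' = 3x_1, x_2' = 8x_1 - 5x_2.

Coefficient matrix A = [[3, 0], [8, -5]].
Characteristic polynomial det(A - λI) = λ^2 + 2λ - 15 = 0.
Eigenvalues λ = 3, -5.
For λ=3: (A-λI) row 2 is [8, -8], so an eigenvector is (-1, -1).
For λ=-5: (A-λI) row 1 is [8, 0], so an eigenvector is (0, 1).
General solution: C_1e^(3t)(-1,-1) + C_2e^(-5t)(0,1).

x_1(t) = -C_1e^(3t), x_2(t) = -C_1e^(3t) + C_2e^(-5t)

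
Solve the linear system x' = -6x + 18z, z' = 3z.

x(t) = 2c_1e^(3t) - c_2e^(-6t), z(t) = c_1e^(3t)

Coefficient matrix A = [[-6, 18], [0, 3]].
Characteristic polynomial det(A - λI) = λ^2 + 3λ - 18 = 0.
Eigenvalues λ = 3, -6.
For λ=3: (A-λI) row 1 is [-9, 18], so an eigenvector is (2, 1).
For λ=-6: (A-λI) row 1 is [0, 18], so an eigenvector is (-1, 0).
General solution: c_1e^(3t)(2,1) + c_2e^(-6t)(-1,0).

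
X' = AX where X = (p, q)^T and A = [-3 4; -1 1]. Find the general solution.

p(t) = -2K_1e^(-t) - 2K_2te^(-t) + K_2e^(-t), q(t) = -K_1e^(-t) - K_2te^(-t)

Coefficient matrix A = [[-3, 4], [-1, 1]].
Characteristic polynomial det(A - λI) = λ^2 + 2λ + 1 = 0.
Single eigenvalue λ = -1 with algebraic multiplicity 2.
Eigenvector v = (-2,-1); generalized eigenvector w with (A-λI)w=v is (1,0).
General solution: e^(-t)[K_1·v + K_2·(t·v + w)].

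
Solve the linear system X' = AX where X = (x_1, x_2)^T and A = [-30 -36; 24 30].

x_1(t) = -C_1e^(6t) - 3C_2e^(-6t), x_2(t) = C_1e^(6t) + 2C_2e^(-6t)

Coefficient matrix A = [[-30, -36], [24, 30]].
Characteristic polynomial det(A - λI) = λ^2 - 36 = 0.
Eigenvalues λ = 6, -6.
For λ=6: (A-λI) row 1 is [-36, -36], so an eigenvector is (-1, 1).
For λ=-6: (A-λI) row 1 is [-24, -36], so an eigenvector is (-3, 2).
General solution: C_1e^(6t)(-1,1) + C_2e^(-6t)(-3,2).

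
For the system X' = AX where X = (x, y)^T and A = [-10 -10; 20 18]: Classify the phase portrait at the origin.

A = [[-10,-10],[20,18]]; det(A-λI) = λ^2 - 8λ + 20.
λ = 4 ± 2i: positive real part.

unstable spiral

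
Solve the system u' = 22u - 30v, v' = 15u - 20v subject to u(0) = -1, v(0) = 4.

Coefficient matrix A = [[22, -30], [15, -20]].
Characteristic polynomial det(A - λI) = λ^2 - 2λ + 10 = 0.
Eigenvalues λ = 1 ± 3i (complex conjugate pair).
For λ=1+3i: an eigenvector is (3,2) - i(1,1) = (3 - i, 2 - i).
A real fundamental pair from Re and Im of e^((1+3i)t)v: X_1 = e^(t)(cos(3t)·(3,2) + sin(3t)·(1,1)), X_2 = e^(t)(sin(3t)·(3,2) - cos(3t)·(1,1)).
General solution: c_1X_1 + c_2X_2.
Applying u(0)=-1, v(0)=4 gives c_1=-5, c_2=-14.

u(t) = -47e^(t)sin(3t) - e^(t)cos(3t), v(t) = -33e^(t)sin(3t) + 4e^(t)cos(3t)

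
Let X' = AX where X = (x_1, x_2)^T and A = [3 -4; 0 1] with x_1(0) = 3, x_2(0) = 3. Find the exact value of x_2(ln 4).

A = [[3,-4],[0,1]]; eigenvalues λ = 1, 3.
Eigenvectors: (-2,-1) for λ=1, (-1,0) for λ=3.
From the initial condition, c_1 = -3, c_2 = 3.
x_2(ln 4) = (-3)(4^1)(-1) + (3)(4^3)(0) = 12.

12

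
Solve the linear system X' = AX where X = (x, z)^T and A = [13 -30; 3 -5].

x(t) = -3K_1e^(4t)sin(3t) - K_1e^(4t)cos(3t) - K_2e^(4t)sin(3t) + 3K_2e^(4t)cos(3t), z(t) = -K_1e^(4t)sin(3t) + K_2e^(4t)cos(3t)

Coefficient matrix A = [[13, -30], [3, -5]].
Characteristic polynomial det(A - λI) = λ^2 - 8λ + 25 = 0.
Eigenvalues λ = 4 ± 3i (complex conjugate pair).
For λ=4+3i: an eigenvector is (-1,0) - i(-3,-1) = (-1 + 3i, 0 + i).
A real fundamental pair from Re and Im of e^((4+3i)t)v: X_1 = e^(4t)(cos(3t)·(-1,0) + sin(3t)·(-3,-1)), X_2 = e^(4t)(sin(3t)·(-1,0) - cos(3t)·(-3,-1)).
General solution: K_1X_1 + K_2X_2.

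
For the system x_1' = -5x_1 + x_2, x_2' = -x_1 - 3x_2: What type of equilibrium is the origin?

A = [[-5,1],[-1,-3]]; det(A-λI) = λ^2 + 8λ + 16.
repeated λ = -4 with a single eigenvector.

stable improper node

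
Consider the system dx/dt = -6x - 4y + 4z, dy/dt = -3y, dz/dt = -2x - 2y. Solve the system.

Coefficient matrix A = [[-6, -4, 4], [0, -3, 0], [-2, -2, 0]].
det(A - λI) = 0 gives eigenvalues λ = -4, -3, -2.
For λ=-4: eigenvector (2,0,1).
For λ=-3: eigenvector (-4,1,-2).
For λ=-2: eigenvector (1,0,1).
General solution: C_1e^(-4t)(2,0,1) + C_2e^(-3t)(-4,1,-2) + C_3e^(-2t)(1,0,1).

x(t) = 2C_1e^(-4t) - 4C_2e^(-3t) + C_3e^(-2t), y(t) = C_2e^(-3t), z(t) = C_1e^(-4t) - 2C_2e^(-3t) + C_3e^(-2t)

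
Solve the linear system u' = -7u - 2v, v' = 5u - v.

u(t) = -c_1e^(-4t)sin(t) - c_1e^(-4t)cos(t) - c_2e^(-4t)sin(t) + c_2e^(-4t)cos(t), v(t) = c_1e^(-4t)sin(t) + 2c_1e^(-4t)cos(t) + 2c_2e^(-4t)sin(t) - c_2e^(-4t)cos(t)

Coefficient matrix A = [[-7, -2], [5, -1]].
Characteristic polynomial det(A - λI) = λ^2 + 8λ + 17 = 0.
Eigenvalues λ = -4 ± i (complex conjugate pair).
For λ=-4+i: an eigenvector is (-1,2) - i(-1,1) = (-1 + i, 2 - i).
A real fundamental pair from Re and Im of e^((-4+i)t)v: X_1 = e^(-4t)(cos(t)·(-1,2) + sin(t)·(-1,1)), X_2 = e^(-4t)(sin(t)·(-1,2) - cos(t)·(-1,1)).
General solution: c_1X_1 + c_2X_2.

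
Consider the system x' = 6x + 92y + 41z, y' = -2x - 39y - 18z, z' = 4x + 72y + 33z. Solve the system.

Coefficient matrix A = [[6, 92, 41], [-2, -39, -18], [4, 72, 33]].
det(A - λI) = 0 gives eigenvalues λ = 2, 1, -3.
For λ=2: eigenvector (5,-2,4).
For λ=1: eigenvector (-2,1,-2).
For λ=-3: eigenvector (-9,4,-7).
General solution: c_1e^(2t)(5,-2,4) + c_2e^(t)(-2,1,-2) + c_3e^(-3t)(-9,4,-7).

x(t) = 5c_1e^(2t) - 2c_2e^(t) - 9c_3e^(-3t), y(t) = -2c_1e^(2t) + c_2e^(t) + 4c_3e^(-3t), z(t) = 4c_1e^(2t) - 2c_2e^(t) - 7c_3e^(-3t)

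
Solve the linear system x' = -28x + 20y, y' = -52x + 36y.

Coefficient matrix A = [[-28, 20], [-52, 36]].
Characteristic polynomial det(A - λI) = λ^2 - 8λ + 32 = 0.
Eigenvalues λ = 4 ± 4i (complex conjugate pair).
For λ=4+4i: an eigenvector is (-1,-2) - i(-2,-3) = (-1 + 2i, -2 + 3i).
A real fundamental pair from Re and Im of e^((4+4i)t)v: X_1 = e^(4t)(cos(4t)·(-1,-2) + sin(4t)·(-2,-3)), X_2 = e^(4t)(sin(4t)·(-1,-2) - cos(4t)·(-2,-3)).
General solution: C_1X_1 + C_2X_2.

x(t) = -2C_1e^(4t)sin(4t) - C_1e^(4t)cos(4t) - C_2e^(4t)sin(4t) + 2C_2e^(4t)cos(4t), y(t) = -3C_1e^(4t)sin(4t) - 2C_1e^(4t)cos(4t) - 2C_2e^(4t)sin(4t) + 3C_2e^(4t)cos(4t)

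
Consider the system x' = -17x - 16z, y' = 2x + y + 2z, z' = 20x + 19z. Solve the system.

Coefficient matrix A = [[-17, 0, -16], [2, 1, 2], [20, 0, 19]].
det(A - λI) = 0 gives eigenvalues λ = 3, 1, -1.
For λ=3: eigenvector (-4,1,5).
For λ=1: eigenvector (0,1,0).
For λ=-1: eigenvector (1,0,-1).
General solution: c_1e^(3t)(-4,1,5) + c_2e^(t)(0,1,0) + c_3e^(-t)(1,0,-1).

x(t) = -4c_1e^(3t) + c_3e^(-t), y(t) = c_1e^(3t) + c_2e^(t), z(t) = 5c_1e^(3t) - c_3e^(-t)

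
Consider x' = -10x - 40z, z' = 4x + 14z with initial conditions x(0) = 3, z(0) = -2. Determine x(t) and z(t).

Coefficient matrix A = [[-10, -40], [4, 14]].
Characteristic polynomial det(A - λI) = λ^2 - 4λ + 20 = 0.
Eigenvalues λ = 2 ± 4i (complex conjugate pair).
For λ=2+4i: an eigenvector is (3,-1) - i(1,0) = (3 - i, -1).
A real fundamental pair from Re and Im of e^((2+4i)t)v: X_1 = e^(2t)(cos(4t)·(3,-1) + sin(4t)·(1,0)), X_2 = e^(2t)(sin(4t)·(3,-1) - cos(4t)·(1,0)).
General solution: c_1X_1 + c_2X_2.
Applying x(0)=3, z(0)=-2 gives c_1=2, c_2=3.

x(t) = 11e^(2t)sin(4t) + 3e^(2t)cos(4t), z(t) = -3e^(2t)sin(4t) - 2e^(2t)cos(4t)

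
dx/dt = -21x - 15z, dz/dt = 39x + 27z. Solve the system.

x(t) = 2c_1e^(3t)sin(3t) + c_1e^(3t)cos(3t) + c_2e^(3t)sin(3t) - 2c_2e^(3t)cos(3t), z(t) = -3c_1e^(3t)sin(3t) - 2c_1e^(3t)cos(3t) - 2c_2e^(3t)sin(3t) + 3c_2e^(3t)cos(3t)

Coefficient matrix A = [[-21, -15], [39, 27]].
Characteristic polynomial det(A - λI) = λ^2 - 6λ + 18 = 0.
Eigenvalues λ = 3 ± 3i (complex conjugate pair).
For λ=3+3i: an eigenvector is (1,-2) - i(2,-3) = (1 - 2i, -2 + 3i).
A real fundamental pair from Re and Im of e^((3+3i)t)v: X_1 = e^(3t)(cos(3t)·(1,-2) + sin(3t)·(2,-3)), X_2 = e^(3t)(sin(3t)·(1,-2) - cos(3t)·(2,-3)).
General solution: c_1X_1 + c_2X_2.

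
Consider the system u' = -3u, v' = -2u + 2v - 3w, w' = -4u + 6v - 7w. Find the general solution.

Coefficient matrix A = [[-3, 0, 0], [-2, 2, -3], [-4, 6, -7]].
det(A - λI) = 0 gives eigenvalues λ = -3, -4, -1.
For λ=-3: eigenvector (1,-2,-4).
For λ=-4: eigenvector (0,1,2).
For λ=-1: eigenvector (0,1,1).
General solution: K_1e^(-3t)(1,-2,-4) + K_2e^(-4t)(0,1,2) + K_3e^(-t)(0,1,1).

u(t) = K_1e^(-3t), v(t) = -2K_1e^(-3t) + K_2e^(-4t) + K_3e^(-t), w(t) = -4K_1e^(-3t) + 2K_2e^(-4t) + K_3e^(-t)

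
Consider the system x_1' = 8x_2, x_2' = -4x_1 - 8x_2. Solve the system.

x_1(t) = K_1e^(-4t)sin(4t) - K_1e^(-4t)cos(4t) - K_2e^(-4t)sin(4t) - K_2e^(-4t)cos(4t), x_2(t) = K_1e^(-4t)cos(4t) + K_2e^(-4t)sin(4t)

Coefficient matrix A = [[0, 8], [-4, -8]].
Characteristic polynomial det(A - λI) = λ^2 + 8λ + 32 = 0.
Eigenvalues λ = -4 ± 4i (complex conjugate pair).
For λ=-4+4i: an eigenvector is (-1,1) - i(1,0) = (-1 - i, 1).
A real fundamental pair from Re and Im of e^((-4+4i)t)v: X_1 = e^(-4t)(cos(4t)·(-1,1) + sin(4t)·(1,0)), X_2 = e^(-4t)(sin(4t)·(-1,1) - cos(4t)·(1,0)).
General solution: K_1X_1 + K_2X_2.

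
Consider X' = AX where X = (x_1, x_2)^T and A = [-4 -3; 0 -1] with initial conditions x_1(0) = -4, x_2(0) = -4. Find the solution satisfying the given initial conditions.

x_1(t) = 4e^(-t) - 8e^(-4t), x_2(t) = -4e^(-t)

Coefficient matrix A = [[-4, -3], [0, -1]].
Characteristic polynomial det(A - λI) = λ^2 + 5λ + 4 = 0.
Eigenvalues λ = -1, -4.
For λ=-1: (A-λI) row 1 is [-3, -3], so an eigenvector is (1, -1).
For λ=-4: (A-λI) row 1 is [0, -3], so an eigenvector is (1, 0).
General solution: K_1e^(-t)(1,-1) + K_2e^(-4t)(1,0).
Applying x_1(0)=-4, x_2(0)=-4 gives K_1=4, K_2=-8.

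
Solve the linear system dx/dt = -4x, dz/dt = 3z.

x(t) = -K_2e^(-4t), z(t) = K_1e^(3t)

Coefficient matrix A = [[-4, 0], [0, 3]].
Characteristic polynomial det(A - λI) = λ^2 + λ - 12 = 0.
Eigenvalues λ = 3, -4.
For λ=3: (A-λI) row 1 is [-7, 0], so an eigenvector is (0, 1).
For λ=-4: (A-λI) row 2 is [0, 7], so an eigenvector is (-1, 0).
General solution: K_1e^(3t)(0,1) + K_2e^(-4t)(-1,0).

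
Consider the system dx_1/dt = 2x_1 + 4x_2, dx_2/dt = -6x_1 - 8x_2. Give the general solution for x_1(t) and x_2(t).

Coefficient matrix A = [[2, 4], [-6, -8]].
Characteristic polynomial det(A - λI) = λ^2 + 6λ + 8 = 0.
Eigenvalues λ = -4, -2.
For λ=-4: (A-λI) row 1 is [6, 4], so an eigenvector is (-2, 3).
For λ=-2: (A-λI) row 1 is [4, 4], so an eigenvector is (1, -1).
General solution: C_1e^(-4t)(-2,3) + C_2e^(-2t)(1,-1).

x_1(t) = -2C_1e^(-4t) + C_2e^(-2t), x_2(t) = 3C_1e^(-4t) - C_2e^(-2t)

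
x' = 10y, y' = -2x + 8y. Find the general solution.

Coefficient matrix A = [[0, 10], [-2, 8]].
Characteristic polynomial det(A - λI) = λ^2 - 8λ + 20 = 0.
Eigenvalues λ = 4 ± 2i (complex conjugate pair).
For λ=4+2i: an eigenvector is (-2,-1) - i(-1,0) = (-2 + i, -1).
A real fundamental pair from Re and Im of e^((4+2i)t)v: X_1 = e^(4t)(cos(2t)·(-2,-1) + sin(2t)·(-1,0)), X_2 = e^(4t)(sin(2t)·(-2,-1) - cos(2t)·(-1,0)).
General solution: c_1X_1 + c_2X_2.

x(t) = -c_1e^(4t)sin(2t) - 2c_1e^(4t)cos(2t) - 2c_2e^(4t)sin(2t) + c_2e^(4t)cos(2t), y(t) = -c_1e^(4t)cos(2t) - c_2e^(4t)sin(2t)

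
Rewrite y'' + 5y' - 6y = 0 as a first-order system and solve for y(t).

Let x_1 = y, x_2 = y'. Then x_1' = x_2 and x_2' = 6x_1 - 5x_2.
A = [[0,1],[6,-5]]; det(A-λI) = λ^2 + 5λ - 6.
Eigenvalues λ = -6, 1 with eigenvectors (1,-6), (1,1).

y(t) = c_1e^(-6t) + c_2e^(t)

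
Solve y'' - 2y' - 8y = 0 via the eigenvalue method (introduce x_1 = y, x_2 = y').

y(t) = K_1e^(4t) + K_2e^(-2t)

Let x_1 = y, x_2 = y'. Then x_1' = x_2 and x_2' = 8x_1 + 2x_2.
A = [[0,1],[8,2]]; det(A-λI) = λ^2 - 2λ - 8.
Eigenvalues λ = 4, -2 with eigenvectors (1,4), (1,-2).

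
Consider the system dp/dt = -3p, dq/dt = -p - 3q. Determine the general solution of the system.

Coefficient matrix A = [[-3, 0], [-1, -3]].
Characteristic polynomial det(A - λI) = λ^2 + 6λ + 9 = 0.
Single eigenvalue λ = -3 with algebraic multiplicity 2.
Eigenvector v = (0,1); generalized eigenvector w with (A-λI)w=v is (-1,-2).
General solution: e^(-3t)[c_1·v + c_2·(t·v + w)].

p(t) = -c_2e^(-3t), q(t) = c_1e^(-3t) + c_2te^(-3t) - 2c_2e^(-3t)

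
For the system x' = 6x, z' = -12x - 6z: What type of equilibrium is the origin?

A = [[6,0],[-12,-6]]; det(A-λI) = λ^2 - 36.
λ = -6, 6: opposite signs.

saddle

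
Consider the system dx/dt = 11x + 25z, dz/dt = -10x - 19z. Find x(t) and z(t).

x(t) = 2c_1e^(-4t)sin(5t) - c_1e^(-4t)cos(5t) - c_2e^(-4t)sin(5t) - 2c_2e^(-4t)cos(5t), z(t) = -c_1e^(-4t)sin(5t) + c_1e^(-4t)cos(5t) + c_2e^(-4t)sin(5t) + c_2e^(-4t)cos(5t)

Coefficient matrix A = [[11, 25], [-10, -19]].
Characteristic polynomial det(A - λI) = λ^2 + 8λ + 41 = 0.
Eigenvalues λ = -4 ± 5i (complex conjugate pair).
For λ=-4+5i: an eigenvector is (-1,1) - i(2,-1) = (-1 - 2i, 1 + i).
A real fundamental pair from Re and Im of e^((-4+5i)t)v: X_1 = e^(-4t)(cos(5t)·(-1,1) + sin(5t)·(2,-1)), X_2 = e^(-4t)(sin(5t)·(-1,1) - cos(5t)·(2,-1)).
General solution: c_1X_1 + c_2X_2.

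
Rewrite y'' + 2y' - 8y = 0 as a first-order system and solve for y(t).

Let x_1 = y, x_2 = y'. Then x_1' = x_2 and x_2' = 8x_1 - 2x_2.
A = [[0,1],[8,-2]]; det(A-λI) = λ^2 + 2λ - 8.
Eigenvalues λ = 2, -4 with eigenvectors (1,2), (1,-4).

y(t) = C_1e^(2t) + C_2e^(-4t)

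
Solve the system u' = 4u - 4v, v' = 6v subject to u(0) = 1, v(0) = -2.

u(t) = 4e^(6t) - 3e^(4t), v(t) = -2e^(6t)

Coefficient matrix A = [[4, -4], [0, 6]].
Characteristic polynomial det(A - λI) = λ^2 - 10λ + 24 = 0.
Eigenvalues λ = 4, 6.
For λ=4: (A-λI) row 1 is [0, -4], so an eigenvector is (1, 0).
For λ=6: (A-λI) row 1 is [-2, -4], so an eigenvector is (2, -1).
General solution: c_1e^(4t)(1,0) + c_2e^(6t)(2,-1).
Applying u(0)=1, v(0)=-2 gives c_1=-3, c_2=2.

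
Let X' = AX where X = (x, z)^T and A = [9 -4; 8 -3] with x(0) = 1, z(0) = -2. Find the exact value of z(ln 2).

A = [[9,-4],[8,-3]]; eigenvalues λ = 1, 5.
Eigenvectors: (1,2) for λ=1, (-1,-1) for λ=5.
From the initial condition, c_1 = -3, c_2 = -4.
z(ln 2) = (-3)(2^1)(2) + (-4)(2^5)(-1) = 116.

116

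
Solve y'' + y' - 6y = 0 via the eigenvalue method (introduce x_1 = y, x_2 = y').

y(t) = C_1e^(-3t) + C_2e^(2t)

Let x_1 = y, x_2 = y'. Then x_1' = x_2 and x_2' = 6x_1 - x_2.
A = [[0,1],[6,-1]]; det(A-λI) = λ^2 + λ - 6.
Eigenvalues λ = -3, 2 with eigenvectors (1,-3), (1,2).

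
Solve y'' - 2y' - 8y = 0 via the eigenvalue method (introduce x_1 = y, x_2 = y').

Let x_1 = y, x_2 = y'. Then x_1' = x_2 and x_2' = 8x_1 + 2x_2.
A = [[0,1],[8,2]]; det(A-λI) = λ^2 - 2λ - 8.
Eigenvalues λ = 4, -2 with eigenvectors (1,4), (1,-2).

y(t) = K_1e^(4t) + K_2e^(-2t)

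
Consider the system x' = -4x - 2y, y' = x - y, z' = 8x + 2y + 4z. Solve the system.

x(t) = C_1e^(-2t) + 2C_2e^(-3t), y(t) = -C_1e^(-2t) - C_2e^(-3t), z(t) = -C_1e^(-2t) - 2C_2e^(-3t) + C_3e^(4t)

Coefficient matrix A = [[-4, -2, 0], [1, -1, 0], [8, 2, 4]].
det(A - λI) = 0 gives eigenvalues λ = -2, -3, 4.
For λ=-2: eigenvector (1,-1,-1).
For λ=-3: eigenvector (2,-1,-2).
For λ=4: eigenvector (0,0,1).
General solution: C_1e^(-2t)(1,-1,-1) + C_2e^(-3t)(2,-1,-2) + C_3e^(4t)(0,0,1).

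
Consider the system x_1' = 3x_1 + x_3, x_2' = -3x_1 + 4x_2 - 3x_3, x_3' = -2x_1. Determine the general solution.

Coefficient matrix A = [[3, 0, 1], [-3, 4, -3], [-2, 0, 0]].
det(A - λI) = 0 gives eigenvalues λ = 2, 4, 1.
For λ=2: eigenvector (-1,0,1).
For λ=4: eigenvector (0,1,0).
For λ=1: eigenvector (-1,1,2).
General solution: K_1e^(2t)(-1,0,1) + K_2e^(4t)(0,1,0) + K_3e^(t)(-1,1,2).

x_1(t) = -K_1e^(2t) - K_3e^(t), x_2(t) = K_2e^(4t) + K_3e^(t), x_3(t) = K_1e^(2t) + 2K_3e^(t)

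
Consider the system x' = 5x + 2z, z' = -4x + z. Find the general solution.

Coefficient matrix A = [[5, 2], [-4, 1]].
Characteristic polynomial det(A - λI) = λ^2 - 6λ + 13 = 0.
Eigenvalues λ = 3 ± 2i (complex conjugate pair).
For λ=3+2i: an eigenvector is (1,-1) - i(0,-1) = (1, -1 + i).
A real fundamental pair from Re and Im of e^((3+2i)t)v: X_1 = e^(3t)(cos(2t)·(1,-1) + sin(2t)·(0,-1)), X_2 = e^(3t)(sin(2t)·(1,-1) - cos(2t)·(0,-1)).
General solution: K_1X_1 + K_2X_2.

x(t) = K_1e^(3t)cos(2t) + K_2e^(3t)sin(2t), z(t) = -K_1e^(3t)sin(2t) - K_1e^(3t)cos(2t) - K_2e^(3t)sin(2t) + K_2e^(3t)cos(2t)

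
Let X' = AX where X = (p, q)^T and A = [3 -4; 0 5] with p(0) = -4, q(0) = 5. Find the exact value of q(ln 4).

A = [[3,-4],[0,5]]; eigenvalues λ = 5, 3.
Eigenvectors: (-2,1) for λ=5, (1,0) for λ=3.
From the initial condition, c_1 = 5, c_2 = 6.
q(ln 4) = (5)(4^5)(1) + (6)(4^3)(0) = 5120.

5120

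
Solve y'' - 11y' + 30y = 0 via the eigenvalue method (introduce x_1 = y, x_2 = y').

Let x_1 = y, x_2 = y'. Then x_1' = x_2 and x_2' = -30x_1 + 11x_2.
A = [[0,1],[-30,11]]; det(A-λI) = λ^2 - 11λ + 30.
Eigenvalues λ = 6, 5 with eigenvectors (1,6), (1,5).

y(t) = c_1e^(6t) + c_2e^(5t)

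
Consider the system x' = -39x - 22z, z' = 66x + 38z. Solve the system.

x(t) = c_1e^(5t) + 2c_2e^(-6t), z(t) = -2c_1e^(5t) - 3c_2e^(-6t)

Coefficient matrix A = [[-39, -22], [66, 38]].
Characteristic polynomial det(A - λI) = λ^2 + λ - 30 = 0.
Eigenvalues λ = 5, -6.
For λ=5: (A-λI) row 1 is [-44, -22], so an eigenvector is (1, -2).
For λ=-6: (A-λI) row 1 is [-33, -22], so an eigenvector is (2, -3).
General solution: c_1e^(5t)(1,-2) + c_2e^(-6t)(2,-3).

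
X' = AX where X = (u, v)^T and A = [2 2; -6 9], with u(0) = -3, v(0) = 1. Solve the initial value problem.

Coefficient matrix A = [[2, 2], [-6, 9]].
Characteristic polynomial det(A - λI) = λ^2 - 11λ + 30 = 0.
Eigenvalues λ = 6, 5.
For λ=6: (A-λI) row 1 is [-4, 2], so an eigenvector is (-1, -2).
For λ=5: (A-λI) row 1 is [-3, 2], so an eigenvector is (-2, -3).
General solution: C_1e^(6t)(-1,-2) + C_2e^(5t)(-2,-3).
Applying u(0)=-3, v(0)=1 gives C_1=-11, C_2=7.

u(t) = 11e^(6t) - 14e^(5t), v(t) = 22e^(6t) - 21e^(5t)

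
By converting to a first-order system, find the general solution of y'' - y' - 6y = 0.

Let x_1 = y, x_2 = y'. Then x_1' = x_2 and x_2' = 6x_1 + x_2.
A = [[0,1],[6,1]]; det(A-λI) = λ^2 - λ - 6.
Eigenvalues λ = 3, -2 with eigenvectors (1,3), (1,-2).

y(t) = K_1e^(3t) + K_2e^(-2t)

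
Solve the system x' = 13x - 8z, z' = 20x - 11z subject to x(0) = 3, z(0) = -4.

x(t) = 17e^(t)sin(4t) + 3e^(t)cos(4t), z(t) = 27e^(t)sin(4t) - 4e^(t)cos(4t)

Coefficient matrix A = [[13, -8], [20, -11]].
Characteristic polynomial det(A - λI) = λ^2 - 2λ + 17 = 0.
Eigenvalues λ = 1 ± 4i (complex conjugate pair).
For λ=1+4i: an eigenvector is (1,2) - i(-1,-1) = (1 + i, 2 + i).
A real fundamental pair from Re and Im of e^((1+4i)t)v: X_1 = e^(t)(cos(4t)·(1,2) + sin(4t)·(-1,-1)), X_2 = e^(t)(sin(4t)·(1,2) - cos(4t)·(-1,-1)).
General solution: K_1X_1 + K_2X_2.
Applying x(0)=3, z(0)=-4 gives K_1=-7, K_2=10.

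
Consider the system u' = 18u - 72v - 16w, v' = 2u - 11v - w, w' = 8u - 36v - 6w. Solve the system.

u(t) = 17C_1e^(2t) + 8C_2e^(t) - 6C_3e^(-2t), v(t) = 2C_1e^(2t) + C_2e^(t) - C_3e^(-2t), w(t) = 8C_1e^(2t) + 4C_2e^(t) - 3C_3e^(-2t)

Coefficient matrix A = [[18, -72, -16], [2, -11, -1], [8, -36, -6]].
det(A - λI) = 0 gives eigenvalues λ = 2, 1, -2.
For λ=2: eigenvector (17,2,8).
For λ=1: eigenvector (8,1,4).
For λ=-2: eigenvector (-6,-1,-3).
General solution: C_1e^(2t)(17,2,8) + C_2e^(t)(8,1,4) + C_3e^(-2t)(-6,-1,-3).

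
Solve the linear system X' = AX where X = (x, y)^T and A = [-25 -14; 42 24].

Coefficient matrix A = [[-25, -14], [42, 24]].
Characteristic polynomial det(A - λI) = λ^2 + λ - 12 = 0.
Eigenvalues λ = -4, 3.
For λ=-4: (A-λI) row 1 is [-21, -14], so an eigenvector is (2, -3).
For λ=3: (A-λI) row 1 is [-28, -14], so an eigenvector is (-1, 2).
General solution: C_1e^(-4t)(2,-3) + C_2e^(3t)(-1,2).

x(t) = 2C_1e^(-4t) - C_2e^(3t), y(t) = -3C_1e^(-4t) + 2C_2e^(3t)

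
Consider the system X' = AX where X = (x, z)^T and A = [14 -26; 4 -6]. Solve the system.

Coefficient matrix A = [[14, -26], [4, -6]].
Characteristic polynomial det(A - λI) = λ^2 - 8λ + 20 = 0.
Eigenvalues λ = 4 ± 2i (complex conjugate pair).
For λ=4+2i: an eigenvector is (3,1) - i(2,1) = (3 - 2i, 1 - i).
A real fundamental pair from Re and Im of e^((4+2i)t)v: X_1 = e^(4t)(cos(2t)·(3,1) + sin(2t)·(2,1)), X_2 = e^(4t)(sin(2t)·(3,1) - cos(2t)·(2,1)).
General solution: C_1X_1 + C_2X_2.

x(t) = 2C_1e^(4t)sin(2t) + 3C_1e^(4t)cos(2t) + 3C_2e^(4t)sin(2t) - 2C_2e^(4t)cos(2t), z(t) = C_1e^(4t)sin(2t) + C_1e^(4t)cos(2t) + C_2e^(4t)sin(2t) - C_2e^(4t)cos(2t)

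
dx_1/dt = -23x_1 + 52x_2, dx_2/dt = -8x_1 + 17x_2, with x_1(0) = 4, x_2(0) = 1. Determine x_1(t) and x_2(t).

Coefficient matrix A = [[-23, 52], [-8, 17]].
Characteristic polynomial det(A - λI) = λ^2 + 6λ + 25 = 0.
Eigenvalues λ = -3 ± 4i (complex conjugate pair).
For λ=-3+4i: an eigenvector is (-3,-1) - i(2,1) = (-3 - 2i, -1 - i).
A real fundamental pair from Re and Im of e^((-3+4i)t)v: X_1 = e^(-3t)(cos(4t)·(-3,-1) + sin(4t)·(2,1)), X_2 = e^(-3t)(sin(4t)·(-3,-1) - cos(4t)·(2,1)).
General solution: c_1X_1 + c_2X_2.
Applying x_1(0)=4, x_2(0)=1 gives c_1=-2, c_2=1.

x_1(t) = -7e^(-3t)sin(4t) + 4e^(-3t)cos(4t), x_2(t) = -3e^(-3t)sin(4t) + e^(-3t)cos(4t)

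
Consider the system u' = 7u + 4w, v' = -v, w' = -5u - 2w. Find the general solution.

u(t) = -4c_1e^(2t) + c_3e^(3t), v(t) = c_2e^(-t), w(t) = 5c_1e^(2t) - c_3e^(3t)

Coefficient matrix A = [[7, 0, 4], [0, -1, 0], [-5, 0, -2]].
det(A - λI) = 0 gives eigenvalues λ = 2, -1, 3.
For λ=2: eigenvector (-4,0,5).
For λ=-1: eigenvector (0,1,0).
For λ=3: eigenvector (1,0,-1).
General solution: c_1e^(2t)(-4,0,5) + c_2e^(-t)(0,1,0) + c_3e^(3t)(1,0,-1).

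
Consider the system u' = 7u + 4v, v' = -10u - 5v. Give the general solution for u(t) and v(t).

u(t) = -c_1e^(t)sin(2t) - c_1e^(t)cos(2t) - c_2e^(t)sin(2t) + c_2e^(t)cos(2t), v(t) = 2c_1e^(t)sin(2t) + c_1e^(t)cos(2t) + c_2e^(t)sin(2t) - 2c_2e^(t)cos(2t)

Coefficient matrix A = [[7, 4], [-10, -5]].
Characteristic polynomial det(A - λI) = λ^2 - 2λ + 5 = 0.
Eigenvalues λ = 1 ± 2i (complex conjugate pair).
For λ=1+2i: an eigenvector is (-1,1) - i(-1,2) = (-1 + i, 1 - 2i).
A real fundamental pair from Re and Im of e^((1+2i)t)v: X_1 = e^(t)(cos(2t)·(-1,1) + sin(2t)·(-1,2)), X_2 = e^(t)(sin(2t)·(-1,1) - cos(2t)·(-1,2)).
General solution: c_1X_1 + c_2X_2.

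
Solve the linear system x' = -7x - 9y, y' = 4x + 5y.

x(t) = -3C_1e^(-t) - 3C_2te^(-t) - C_2e^(-t), y(t) = 2C_1e^(-t) + 2C_2te^(-t) + C_2e^(-t)

Coefficient matrix A = [[-7, -9], [4, 5]].
Characteristic polynomial det(A - λI) = λ^2 + 2λ + 1 = 0.
Single eigenvalue λ = -1 with algebraic multiplicity 2.
Eigenvector v = (-3,2); generalized eigenvector w with (A-λI)w=v is (-1,1).
General solution: e^(-t)[C_1·v + C_2·(t·v + w)].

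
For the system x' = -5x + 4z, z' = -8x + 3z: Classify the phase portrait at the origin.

A = [[-5,4],[-8,3]]; det(A-λI) = λ^2 + 2λ + 17.
λ = -1 ± 4i: negative real part.

stable spiral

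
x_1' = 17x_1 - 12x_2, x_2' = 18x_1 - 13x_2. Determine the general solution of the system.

Coefficient matrix A = [[17, -12], [18, -13]].
Characteristic polynomial det(A - λI) = λ^2 - 4λ - 5 = 0.
Eigenvalues λ = 5, -1.
For λ=5: (A-λI) row 1 is [12, -12], so an eigenvector is (-1, -1).
For λ=-1: (A-λI) row 1 is [18, -12], so an eigenvector is (-2, -3).
General solution: C_1e^(5t)(-1,-1) + C_2e^(-t)(-2,-3).

x_1(t) = -C_1e^(5t) - 2C_2e^(-t), x_2(t) = -C_1e^(5t) - 3C_2e^(-t)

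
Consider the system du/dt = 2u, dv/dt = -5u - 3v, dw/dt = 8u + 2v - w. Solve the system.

Coefficient matrix A = [[2, 0, 0], [-5, -3, 0], [8, 2, -1]].
det(A - λI) = 0 gives eigenvalues λ = -1, -3, 2.
For λ=-1: eigenvector (0,0,1).
For λ=-3: eigenvector (0,1,-1).
For λ=2: eigenvector (1,-1,2).
General solution: C_1e^(-t)(0,0,1) + C_2e^(-3t)(0,1,-1) + C_3e^(2t)(1,-1,2).

u(t) = C_3e^(2t), v(t) = C_2e^(-3t) - C_3e^(2t), w(t) = C_1e^(-t) - C_2e^(-3t) + 2C_3e^(2t)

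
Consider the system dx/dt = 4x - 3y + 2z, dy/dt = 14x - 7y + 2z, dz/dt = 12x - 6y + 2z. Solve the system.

x(t) = c_1e^(2t) + c_2e^(-t) + c_3e^(-2t), y(t) = 2c_1e^(2t) + 3c_2e^(-t) + 4c_3e^(-2t), z(t) = 2c_1e^(2t) + 2c_2e^(-t) + 3c_3e^(-2t)

Coefficient matrix A = [[4, -3, 2], [14, -7, 2], [12, -6, 2]].
det(A - λI) = 0 gives eigenvalues λ = 2, -1, -2.
For λ=2: eigenvector (1,2,2).
For λ=-1: eigenvector (1,3,2).
For λ=-2: eigenvector (1,4,3).
General solution: c_1e^(2t)(1,2,2) + c_2e^(-t)(1,3,2) + c_3e^(-2t)(1,4,3).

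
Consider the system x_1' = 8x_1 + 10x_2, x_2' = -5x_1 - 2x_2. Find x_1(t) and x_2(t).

x_1(t) = c_1e^(3t)sin(5t) - c_1e^(3t)cos(5t) - c_2e^(3t)sin(5t) - c_2e^(3t)cos(5t), x_2(t) = c_1e^(3t)cos(5t) + c_2e^(3t)sin(5t)

Coefficient matrix A = [[8, 10], [-5, -2]].
Characteristic polynomial det(A - λI) = λ^2 - 6λ + 34 = 0.
Eigenvalues λ = 3 ± 5i (complex conjugate pair).
For λ=3+5i: an eigenvector is (-1,1) - i(1,0) = (-1 - i, 1).
A real fundamental pair from Re and Im of e^((3+5i)t)v: X_1 = e^(3t)(cos(5t)·(-1,1) + sin(5t)·(1,0)), X_2 = e^(3t)(sin(5t)·(-1,1) - cos(5t)·(1,0)).
General solution: c_1X_1 + c_2X_2.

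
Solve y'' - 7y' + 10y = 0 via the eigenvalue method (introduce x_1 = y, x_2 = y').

y(t) = K_1e^(5t) + K_2e^(2t)

Let x_1 = y, x_2 = y'. Then x_1' = x_2 and x_2' = -10x_1 + 7x_2.
A = [[0,1],[-10,7]]; det(A-λI) = λ^2 - 7λ + 10.
Eigenvalues λ = 5, 2 with eigenvectors (1,5), (1,2).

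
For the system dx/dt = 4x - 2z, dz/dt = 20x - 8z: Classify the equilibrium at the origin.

A = [[4,-2],[20,-8]]; det(A-λI) = λ^2 + 4λ + 8.
λ = -2 ± 2i: negative real part.

stable spiral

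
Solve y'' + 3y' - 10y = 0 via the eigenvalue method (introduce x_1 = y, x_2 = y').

Let x_1 = y, x_2 = y'. Then x_1' = x_2 and x_2' = 10x_1 - 3x_2.
A = [[0,1],[10,-3]]; det(A-λI) = λ^2 + 3λ - 10.
Eigenvalues λ = -5, 2 with eigenvectors (1,-5), (1,2).

y(t) = C_1e^(-5t) + C_2e^(2t)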